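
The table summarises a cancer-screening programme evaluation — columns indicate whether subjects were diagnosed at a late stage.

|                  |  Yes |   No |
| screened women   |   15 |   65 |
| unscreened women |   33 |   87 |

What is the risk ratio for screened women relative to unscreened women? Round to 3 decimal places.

risk, screened women = 15/80 = 0.1875
risk, unscreened women = 33/120 = 0.2750
RR = 0.1875 / 0.2750 = 0.682

0.682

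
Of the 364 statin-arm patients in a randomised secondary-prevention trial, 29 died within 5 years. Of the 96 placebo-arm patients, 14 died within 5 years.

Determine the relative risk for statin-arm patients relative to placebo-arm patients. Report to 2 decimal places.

0.55

risk, statin-arm patients = 29/364 = 0.0797
risk, placebo-arm patients = 14/96 = 0.1458
RR = 0.0797 / 0.1458 = 0.55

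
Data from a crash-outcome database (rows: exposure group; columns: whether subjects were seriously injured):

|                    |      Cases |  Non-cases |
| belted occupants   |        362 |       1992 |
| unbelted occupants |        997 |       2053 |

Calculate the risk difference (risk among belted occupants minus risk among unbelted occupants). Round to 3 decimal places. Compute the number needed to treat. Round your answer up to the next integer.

RD = -0.173; NNT = 6

risk, belted occupants = 362/2354 = 0.1538
risk, unbelted occupants = 997/3050 = 0.3269
risk difference = 0.1538 − 0.3269 = -0.173
absolute risk difference = 0.173104
1 / 0.173104 = 5.777 → round up → 6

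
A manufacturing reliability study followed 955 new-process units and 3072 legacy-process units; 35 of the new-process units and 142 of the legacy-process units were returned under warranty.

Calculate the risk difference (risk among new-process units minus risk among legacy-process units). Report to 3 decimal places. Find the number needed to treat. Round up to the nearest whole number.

risk, new-process units = 35/955 = 0.03665
risk, legacy-process units = 142/3072 = 0.04622
risk difference = 0.03665 − 0.04622 = -0.010
absolute risk difference = 0.009575
1 / 0.009575 = 104.439 → round up → 105

RD = -0.010; NNT = 105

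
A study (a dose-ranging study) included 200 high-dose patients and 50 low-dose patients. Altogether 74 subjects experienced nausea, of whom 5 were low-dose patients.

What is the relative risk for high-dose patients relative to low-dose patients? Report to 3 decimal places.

high-dose patients with the outcome: 74 − 5 = 69
high-dose patients without the outcome: 200 − 69 = 131
low-dose patients without the outcome: 50 − 5 = 45
risk, high-dose patients = 69/200 = 0.3450
risk, low-dose patients = 5/50 = 0.1000
RR = 0.3450 / 0.1000 = 3.450

3.450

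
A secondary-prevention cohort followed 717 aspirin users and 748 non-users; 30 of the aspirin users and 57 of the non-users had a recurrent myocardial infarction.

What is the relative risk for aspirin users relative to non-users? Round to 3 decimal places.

RR = 0.549

risk, aspirin users = 30/717 = 0.04184
risk, non-users = 57/748 = 0.07620
RR = 0.04184 / 0.07620 = 0.549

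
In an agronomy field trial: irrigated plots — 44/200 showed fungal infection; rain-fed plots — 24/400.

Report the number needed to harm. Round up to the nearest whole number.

risk, irrigated plots = 44/200 = 0.220000
risk, rain-fed plots = 24/400 = 0.060000
absolute risk difference = 0.160000
1 / 0.160000 = 6.250 → round up → 7

7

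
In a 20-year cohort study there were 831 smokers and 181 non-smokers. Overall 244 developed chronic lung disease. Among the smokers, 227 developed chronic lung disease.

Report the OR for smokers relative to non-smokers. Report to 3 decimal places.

smokers without the outcome: 831 − 227 = 604
non-smokers with the outcome: 244 − 227 = 17
non-smokers without the outcome: 181 − 17 = 164
OR = (227 × 164) / (604 × 17) = 37228/10268 ≈ 3.626

3.626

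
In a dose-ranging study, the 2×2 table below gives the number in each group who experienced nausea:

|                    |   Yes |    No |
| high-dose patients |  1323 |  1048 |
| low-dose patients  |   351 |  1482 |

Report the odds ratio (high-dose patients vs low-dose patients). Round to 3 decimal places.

OR = (1323 × 1482) / (1048 × 351) = 1960686/367848 ≈ 5.330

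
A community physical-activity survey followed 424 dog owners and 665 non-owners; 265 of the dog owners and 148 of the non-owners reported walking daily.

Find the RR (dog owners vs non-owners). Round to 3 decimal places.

RR ≈ 2.808

risk, dog owners = 265/424 = 0.6250
risk, non-owners = 148/665 = 0.2226
RR = 0.6250 / 0.2226 = 2.808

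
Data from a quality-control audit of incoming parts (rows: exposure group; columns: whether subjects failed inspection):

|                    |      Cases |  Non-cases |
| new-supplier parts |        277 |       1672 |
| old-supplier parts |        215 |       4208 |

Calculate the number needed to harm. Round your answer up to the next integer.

NNH ≈ 11

risk, new-supplier parts = 277/1949 = 0.142124
risk, old-supplier parts = 215/4423 = 0.048610
absolute risk difference = 0.093515
1 / 0.093515 = 10.693 → round up → 11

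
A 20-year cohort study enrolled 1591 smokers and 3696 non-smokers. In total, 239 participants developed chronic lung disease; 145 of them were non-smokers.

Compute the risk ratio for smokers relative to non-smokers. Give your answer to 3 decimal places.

smokers with the outcome: 239 − 145 = 94
smokers without the outcome: 1591 − 94 = 1497
non-smokers without the outcome: 3696 − 145 = 3551
risk, smokers = 94/1591 = 0.05908
risk, non-smokers = 145/3696 = 0.03923
RR = 0.05908 / 0.03923 = 1.506

1.506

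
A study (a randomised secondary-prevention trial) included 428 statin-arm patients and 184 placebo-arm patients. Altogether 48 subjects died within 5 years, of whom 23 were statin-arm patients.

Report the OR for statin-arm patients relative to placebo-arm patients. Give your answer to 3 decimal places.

0.361

statin-arm patients without the outcome: 428 − 23 = 405
placebo-arm patients with the outcome: 48 − 23 = 25
placebo-arm patients without the outcome: 184 − 25 = 159
odds, statin-arm patients = 23/405 = 0.0568
odds, placebo-arm patients = 25/159 = 0.1572
OR = 0.0568 / 0.1572 = 0.361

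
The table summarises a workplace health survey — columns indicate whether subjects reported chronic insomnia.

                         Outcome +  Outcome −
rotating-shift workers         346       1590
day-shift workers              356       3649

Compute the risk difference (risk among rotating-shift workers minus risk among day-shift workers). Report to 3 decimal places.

risk, rotating-shift workers = 346/1936 = 0.1787
risk, day-shift workers = 356/4005 = 0.0889
risk difference = 0.1787 − 0.0889 = 0.090

RD ≈ 0.090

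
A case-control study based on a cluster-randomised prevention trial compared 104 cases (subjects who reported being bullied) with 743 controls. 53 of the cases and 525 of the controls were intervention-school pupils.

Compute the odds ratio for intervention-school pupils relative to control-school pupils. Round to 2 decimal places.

OR = (53 × 218) / (525 × 51) = 11554/26775 ≈ 0.43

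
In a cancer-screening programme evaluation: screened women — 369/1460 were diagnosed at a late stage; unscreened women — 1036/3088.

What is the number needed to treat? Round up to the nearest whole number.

risk, screened women = 369/1460 = 0.252740
risk, unscreened women = 1036/3088 = 0.335492
absolute risk difference = 0.082753
1 / 0.082753 = 12.084 → round up → 13

NNT = 13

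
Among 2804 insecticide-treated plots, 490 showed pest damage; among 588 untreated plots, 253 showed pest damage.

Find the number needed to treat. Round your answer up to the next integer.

4

risk, insecticide-treated plots = 490/2804 = 0.174750
risk, untreated plots = 253/588 = 0.430272
absolute risk difference = 0.255522
1 / 0.255522 = 3.914 → round up → 4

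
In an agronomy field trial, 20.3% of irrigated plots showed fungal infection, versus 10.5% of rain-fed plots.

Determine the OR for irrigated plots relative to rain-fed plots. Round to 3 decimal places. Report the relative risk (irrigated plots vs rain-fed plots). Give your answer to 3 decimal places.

OR = 2.171; RR = 1.933

odds, irrigated plots = 0.2030/0.7970 = 0.2547
odds, rain-fed plots = 0.1050/0.8950 = 0.1173
OR = 0.2547 / 0.1173 = 2.171
RR = 0.2030 / 0.1050 = 1.933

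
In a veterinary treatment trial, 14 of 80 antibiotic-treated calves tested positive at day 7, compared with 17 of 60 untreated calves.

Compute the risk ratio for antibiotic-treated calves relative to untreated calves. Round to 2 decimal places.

0.62

risk, antibiotic-treated calves = 14/80 = 0.1750
risk, untreated calves = 17/60 = 0.2833
RR = 0.1750 / 0.2833 = 0.62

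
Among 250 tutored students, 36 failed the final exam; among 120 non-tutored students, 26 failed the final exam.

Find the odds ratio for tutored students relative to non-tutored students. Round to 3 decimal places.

odds, tutored students = 36/214 = 0.1682
odds, non-tutored students = 26/94 = 0.2766
OR = 0.1682 / 0.2766 = 0.608

OR = 0.608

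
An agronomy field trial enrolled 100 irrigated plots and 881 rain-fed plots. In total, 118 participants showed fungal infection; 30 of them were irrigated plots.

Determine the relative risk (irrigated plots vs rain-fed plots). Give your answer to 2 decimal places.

3.00

irrigated plots without the outcome: 100 − 30 = 70
rain-fed plots with the outcome: 118 − 30 = 88
rain-fed plots without the outcome: 881 − 88 = 793
risk, irrigated plots = 30/100 = 0.3000
risk, rain-fed plots = 88/881 = 0.0999
RR = 0.3000 / 0.0999 = 3.00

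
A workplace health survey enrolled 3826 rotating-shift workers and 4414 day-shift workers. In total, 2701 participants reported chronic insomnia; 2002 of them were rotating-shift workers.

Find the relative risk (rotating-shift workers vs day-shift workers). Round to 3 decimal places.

RR = 3.304

rotating-shift workers without the outcome: 3826 − 2002 = 1824
day-shift workers with the outcome: 2701 − 2002 = 699
day-shift workers without the outcome: 4414 − 699 = 3715
risk, rotating-shift workers = 2002/3826 = 0.5233
risk, day-shift workers = 699/4414 = 0.1584
RR = 0.5233 / 0.1584 = 3.304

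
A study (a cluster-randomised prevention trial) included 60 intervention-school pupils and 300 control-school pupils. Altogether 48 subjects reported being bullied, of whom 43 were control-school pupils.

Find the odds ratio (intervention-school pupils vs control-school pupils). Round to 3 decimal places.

0.543

intervention-school pupils with the outcome: 48 − 43 = 5
intervention-school pupils without the outcome: 60 − 5 = 55
control-school pupils without the outcome: 300 − 43 = 257
odds, intervention-school pupils = 5/55 = 0.0909
odds, control-school pupils = 43/257 = 0.1673
OR = 0.0909 / 0.1673 = 0.543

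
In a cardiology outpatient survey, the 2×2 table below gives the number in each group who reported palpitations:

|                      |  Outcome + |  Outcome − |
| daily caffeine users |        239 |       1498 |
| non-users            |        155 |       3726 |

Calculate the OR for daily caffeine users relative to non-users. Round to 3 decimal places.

OR = (239 × 3726) / (1498 × 155) = 890514/232190 ≈ 3.835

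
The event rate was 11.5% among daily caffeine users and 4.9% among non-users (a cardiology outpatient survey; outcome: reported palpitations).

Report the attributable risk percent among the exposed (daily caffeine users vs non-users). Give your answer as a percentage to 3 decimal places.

AR% = (0.11500 − 0.04900) / 0.11500 = 0.5739 → 57.391%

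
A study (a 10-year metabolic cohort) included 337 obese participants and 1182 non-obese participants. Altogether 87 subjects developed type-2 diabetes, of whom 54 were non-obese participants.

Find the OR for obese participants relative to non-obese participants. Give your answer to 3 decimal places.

obese participants with the outcome: 87 − 54 = 33
obese participants without the outcome: 337 − 33 = 304
non-obese participants without the outcome: 1182 − 54 = 1128
odds, obese participants = 33/304 = 0.10855
odds, non-obese participants = 54/1128 = 0.04787
OR = 0.10855 / 0.04787 = 2.268

2.268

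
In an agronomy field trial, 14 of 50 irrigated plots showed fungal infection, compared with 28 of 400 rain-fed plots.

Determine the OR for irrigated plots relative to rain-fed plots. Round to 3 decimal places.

OR = (14 × 372) / (36 × 28) = 5208/1008 ≈ 5.167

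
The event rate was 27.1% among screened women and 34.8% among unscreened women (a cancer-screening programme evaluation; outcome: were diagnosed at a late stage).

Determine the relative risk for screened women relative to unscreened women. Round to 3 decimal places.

RR = 0.2710 / 0.3480 = 0.779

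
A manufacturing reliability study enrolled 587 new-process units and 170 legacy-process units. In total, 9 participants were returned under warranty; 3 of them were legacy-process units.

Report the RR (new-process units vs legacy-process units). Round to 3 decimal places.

new-process units with the outcome: 9 − 3 = 6
new-process units without the outcome: 587 − 6 = 581
legacy-process units without the outcome: 170 − 3 = 167
risk, new-process units = 6/587 = 0.01022
risk, legacy-process units = 3/170 = 0.01765
RR = 0.01022 / 0.01765 = 0.579

0.579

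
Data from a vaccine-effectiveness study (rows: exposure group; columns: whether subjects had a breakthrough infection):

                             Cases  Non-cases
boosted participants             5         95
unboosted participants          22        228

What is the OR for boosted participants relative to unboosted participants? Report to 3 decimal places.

OR = (5 × 228) / (95 × 22) = 1140/2090 ≈ 0.545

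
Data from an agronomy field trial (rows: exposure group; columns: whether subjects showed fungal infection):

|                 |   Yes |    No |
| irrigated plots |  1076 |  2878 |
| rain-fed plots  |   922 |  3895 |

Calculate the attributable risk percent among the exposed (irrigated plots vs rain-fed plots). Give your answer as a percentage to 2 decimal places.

risk, irrigated plots = 1076/3954 = 0.2721
risk, rain-fed plots = 922/4817 = 0.1914
AR% = (0.2721 − 0.1914) / 0.2721 = 0.2966 → 29.66%

AR%: 29.66%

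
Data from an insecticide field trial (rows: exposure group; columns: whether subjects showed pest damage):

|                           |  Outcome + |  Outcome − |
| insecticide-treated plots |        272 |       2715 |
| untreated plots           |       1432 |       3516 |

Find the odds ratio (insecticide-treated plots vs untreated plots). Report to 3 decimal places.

OR = (272 × 3516) / (2715 × 1432) = 956352/3887880 ≈ 0.246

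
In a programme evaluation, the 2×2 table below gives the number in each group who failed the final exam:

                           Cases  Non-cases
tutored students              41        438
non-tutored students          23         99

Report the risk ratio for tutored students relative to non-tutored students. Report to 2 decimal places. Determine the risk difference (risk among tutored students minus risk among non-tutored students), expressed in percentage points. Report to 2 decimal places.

risk, tutored students = 41/479 = 0.0856
risk, non-tutored students = 23/122 = 0.1885
RR = 0.0856 / 0.1885 = 0.45
risk difference = 0.0856 − 0.1885 = -0.1029 → -10.29 percentage points

RR = 0.45; RD = -10.29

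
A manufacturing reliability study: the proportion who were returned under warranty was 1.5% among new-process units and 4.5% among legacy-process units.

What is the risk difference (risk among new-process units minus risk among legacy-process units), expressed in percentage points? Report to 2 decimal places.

risk difference = 0.01500 − 0.04500 = -0.03000 → -3.00 percentage points

-3.00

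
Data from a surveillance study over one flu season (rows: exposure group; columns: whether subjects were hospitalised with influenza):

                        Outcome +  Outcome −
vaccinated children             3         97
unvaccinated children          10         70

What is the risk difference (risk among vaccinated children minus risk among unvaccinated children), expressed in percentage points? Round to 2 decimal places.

RD: -9.50

risk, vaccinated children = 3/100 = 0.03000
risk, unvaccinated children = 10/80 = 0.12500
risk difference = 0.03000 − 0.12500 = -0.09500 → -9.50 percentage points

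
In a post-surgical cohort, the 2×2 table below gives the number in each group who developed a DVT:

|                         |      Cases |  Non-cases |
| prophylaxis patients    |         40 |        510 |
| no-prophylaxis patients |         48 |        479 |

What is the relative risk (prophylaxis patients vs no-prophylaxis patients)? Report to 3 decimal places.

0.798

risk, prophylaxis patients = 40/550 = 0.0727
risk, no-prophylaxis patients = 48/527 = 0.0911
RR = 0.0727 / 0.0911 = 0.798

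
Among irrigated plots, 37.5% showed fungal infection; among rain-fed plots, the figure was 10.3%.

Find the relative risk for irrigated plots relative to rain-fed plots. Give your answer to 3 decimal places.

RR = 0.3750 / 0.1030 = 3.641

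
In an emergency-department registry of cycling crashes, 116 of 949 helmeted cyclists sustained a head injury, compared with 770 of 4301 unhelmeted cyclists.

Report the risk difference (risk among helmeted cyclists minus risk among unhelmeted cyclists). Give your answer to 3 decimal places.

risk, helmeted cyclists = 116/949 = 0.1222
risk, unhelmeted cyclists = 770/4301 = 0.1790
risk difference = 0.1222 − 0.1790 = -0.057

-0.057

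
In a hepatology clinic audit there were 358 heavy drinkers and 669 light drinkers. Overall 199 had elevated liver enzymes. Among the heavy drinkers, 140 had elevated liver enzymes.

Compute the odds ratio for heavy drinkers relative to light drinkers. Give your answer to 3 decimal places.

heavy drinkers without the outcome: 358 − 140 = 218
light drinkers with the outcome: 199 − 140 = 59
light drinkers without the outcome: 669 − 59 = 610
OR = (140 × 610) / (218 × 59) = 85400/12862 ≈ 6.640

6.640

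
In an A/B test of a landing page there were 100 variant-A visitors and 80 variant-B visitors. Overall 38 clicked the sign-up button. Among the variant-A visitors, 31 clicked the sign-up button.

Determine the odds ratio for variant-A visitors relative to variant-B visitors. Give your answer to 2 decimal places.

variant-A visitors without the outcome: 100 − 31 = 69
variant-B visitors with the outcome: 38 − 31 = 7
variant-B visitors without the outcome: 80 − 7 = 73
odds, variant-A visitors = 31/69 = 0.4493
odds, variant-B visitors = 7/73 = 0.0959
OR = 0.4493 / 0.0959 = 4.69

OR ≈ 4.69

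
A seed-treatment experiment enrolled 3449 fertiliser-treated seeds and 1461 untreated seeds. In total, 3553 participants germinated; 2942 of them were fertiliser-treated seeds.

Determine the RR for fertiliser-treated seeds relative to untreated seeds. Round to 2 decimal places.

2.04

fertiliser-treated seeds without the outcome: 3449 − 2942 = 507
untreated seeds with the outcome: 3553 − 2942 = 611
untreated seeds without the outcome: 1461 − 611 = 850
risk, fertiliser-treated seeds = 2942/3449 = 0.8530
risk, untreated seeds = 611/1461 = 0.4182
RR = 0.8530 / 0.4182 = 2.04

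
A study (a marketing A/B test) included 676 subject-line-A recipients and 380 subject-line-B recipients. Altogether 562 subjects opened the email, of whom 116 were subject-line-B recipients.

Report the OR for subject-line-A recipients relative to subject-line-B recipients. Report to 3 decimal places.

4.413

subject-line-A recipients with the outcome: 562 − 116 = 446
subject-line-A recipients without the outcome: 676 − 446 = 230
subject-line-B recipients without the outcome: 380 − 116 = 264
odds, subject-line-A recipients = 446/230 = 1.9391
odds, subject-line-B recipients = 116/264 = 0.4394
OR = 1.9391 / 0.4394 = 4.413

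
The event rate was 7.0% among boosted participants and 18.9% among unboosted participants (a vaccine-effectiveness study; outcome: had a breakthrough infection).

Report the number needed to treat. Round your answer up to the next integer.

NNT ≈ 9

absolute risk difference = 0.119000
1 / 0.119000 = 8.403 → round up → 9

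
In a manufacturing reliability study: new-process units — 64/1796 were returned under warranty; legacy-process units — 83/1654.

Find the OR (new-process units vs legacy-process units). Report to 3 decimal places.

OR = (64 × 1571) / (1732 × 83) = 100544/143756 ≈ 0.699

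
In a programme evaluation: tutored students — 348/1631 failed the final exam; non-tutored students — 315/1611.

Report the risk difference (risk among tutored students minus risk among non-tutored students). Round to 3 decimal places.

risk, tutored students = 348/1631 = 0.2134
risk, non-tutored students = 315/1611 = 0.1955
risk difference = 0.2134 − 0.1955 = 0.018

RD ≈ 0.018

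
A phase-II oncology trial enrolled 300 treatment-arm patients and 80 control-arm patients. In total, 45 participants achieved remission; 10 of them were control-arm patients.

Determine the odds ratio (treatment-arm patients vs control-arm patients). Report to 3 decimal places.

0.925

treatment-arm patients with the outcome: 45 − 10 = 35
treatment-arm patients without the outcome: 300 − 35 = 265
control-arm patients without the outcome: 80 − 10 = 70
OR = (35 × 70) / (265 × 10) = 2450/2650 ≈ 0.925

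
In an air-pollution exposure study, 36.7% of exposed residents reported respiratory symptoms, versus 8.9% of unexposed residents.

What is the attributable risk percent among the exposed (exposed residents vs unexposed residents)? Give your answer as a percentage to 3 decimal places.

AR% = (0.3670 − 0.0890) / 0.3670 = 0.7575 → 75.749%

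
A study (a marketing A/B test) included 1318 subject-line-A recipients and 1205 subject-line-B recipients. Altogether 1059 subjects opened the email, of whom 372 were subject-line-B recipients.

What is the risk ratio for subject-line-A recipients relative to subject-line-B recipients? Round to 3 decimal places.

1.688

subject-line-A recipients with the outcome: 1059 − 372 = 687
subject-line-A recipients without the outcome: 1318 − 687 = 631
subject-line-B recipients without the outcome: 1205 − 372 = 833
risk, subject-line-A recipients = 687/1318 = 0.5212
risk, subject-line-B recipients = 372/1205 = 0.3087
RR = 0.5212 / 0.3087 = 1.688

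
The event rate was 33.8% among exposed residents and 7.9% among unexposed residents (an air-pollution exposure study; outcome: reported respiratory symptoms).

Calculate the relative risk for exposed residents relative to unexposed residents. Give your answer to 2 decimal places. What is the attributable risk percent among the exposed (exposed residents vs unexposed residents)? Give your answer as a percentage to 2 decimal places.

RR = 0.3380 / 0.0790 = 4.28
AR% = (0.3380 − 0.0790) / 0.3380 = 0.7663 → 76.63%

RR = 4.28; AR% = 76.63%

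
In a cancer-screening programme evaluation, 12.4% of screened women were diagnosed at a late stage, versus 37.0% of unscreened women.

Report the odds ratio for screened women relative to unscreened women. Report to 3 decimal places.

OR: 0.241

odds, screened women = 0.1240/0.8760 = 0.1416
odds, unscreened women = 0.3700/0.6300 = 0.5873
OR = 0.1416 / 0.5873 = 0.241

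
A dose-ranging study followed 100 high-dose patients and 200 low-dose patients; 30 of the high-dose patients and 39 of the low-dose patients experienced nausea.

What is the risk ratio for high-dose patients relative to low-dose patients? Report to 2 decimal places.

1.54

risk, high-dose patients = 30/100 = 0.3000
risk, low-dose patients = 39/200 = 0.1950
RR = 0.3000 / 0.1950 = 1.54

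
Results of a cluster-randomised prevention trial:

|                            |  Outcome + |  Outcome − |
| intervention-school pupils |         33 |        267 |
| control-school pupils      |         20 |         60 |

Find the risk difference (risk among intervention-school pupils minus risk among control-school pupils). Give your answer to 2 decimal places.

risk, intervention-school pupils = 33/300 = 0.1100
risk, control-school pupils = 20/80 = 0.2500
risk difference = 0.1100 − 0.2500 = -0.14

-0.14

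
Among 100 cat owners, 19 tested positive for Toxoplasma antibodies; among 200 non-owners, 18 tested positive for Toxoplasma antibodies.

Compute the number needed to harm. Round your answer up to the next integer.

risk, cat owners = 19/100 = 0.190000
risk, non-owners = 18/200 = 0.090000
absolute risk difference = 0.100000
1 / 0.100000 = 10.000 → round up → 10

NNH: 10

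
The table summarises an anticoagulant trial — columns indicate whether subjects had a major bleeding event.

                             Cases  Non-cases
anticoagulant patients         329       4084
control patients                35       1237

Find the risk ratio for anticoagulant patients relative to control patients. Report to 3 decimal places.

risk, anticoagulant patients = 329/4413 = 0.07455
risk, control patients = 35/1272 = 0.02752
RR = 0.07455 / 0.02752 = 2.709

RR = 2.709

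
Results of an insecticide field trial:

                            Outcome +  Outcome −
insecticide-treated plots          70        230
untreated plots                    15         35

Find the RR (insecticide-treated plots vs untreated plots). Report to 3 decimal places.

0.778

risk, insecticide-treated plots = 70/300 = 0.2333
risk, untreated plots = 15/50 = 0.3000
RR = 0.2333 / 0.3000 = 0.778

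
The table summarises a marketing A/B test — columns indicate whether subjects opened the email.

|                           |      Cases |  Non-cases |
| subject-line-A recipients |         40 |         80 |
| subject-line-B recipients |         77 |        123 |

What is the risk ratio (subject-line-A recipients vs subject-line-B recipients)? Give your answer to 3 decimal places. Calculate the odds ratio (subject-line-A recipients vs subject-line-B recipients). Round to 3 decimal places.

risk, subject-line-A recipients = 40/120 = 0.3333
risk, subject-line-B recipients = 77/200 = 0.3850
RR = 0.3333 / 0.3850 = 0.866
OR = (40 × 123) / (80 × 77) = 4920/6160 ≈ 0.799

RR = 0.866; OR = 0.799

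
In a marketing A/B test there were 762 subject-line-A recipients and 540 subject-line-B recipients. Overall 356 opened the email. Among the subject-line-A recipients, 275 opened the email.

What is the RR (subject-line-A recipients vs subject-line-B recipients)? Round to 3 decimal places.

subject-line-A recipients without the outcome: 762 − 275 = 487
subject-line-B recipients with the outcome: 356 − 275 = 81
subject-line-B recipients without the outcome: 540 − 81 = 459
risk, subject-line-A recipients = 275/762 = 0.3609
risk, subject-line-B recipients = 81/540 = 0.1500
RR = 0.3609 / 0.1500 = 2.406

2.406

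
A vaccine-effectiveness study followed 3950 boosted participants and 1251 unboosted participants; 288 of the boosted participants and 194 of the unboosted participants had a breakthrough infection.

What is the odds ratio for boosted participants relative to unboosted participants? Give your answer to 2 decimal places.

OR = (288 × 1057) / (3662 × 194) = 304416/710428 ≈ 0.43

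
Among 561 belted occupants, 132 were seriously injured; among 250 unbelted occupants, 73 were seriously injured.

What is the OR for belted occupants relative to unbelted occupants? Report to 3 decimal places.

OR = (132 × 177) / (429 × 73) = 23364/31317 ≈ 0.746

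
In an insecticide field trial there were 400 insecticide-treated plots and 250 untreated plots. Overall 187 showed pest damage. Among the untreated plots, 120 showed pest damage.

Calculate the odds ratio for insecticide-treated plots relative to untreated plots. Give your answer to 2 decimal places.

0.22

insecticide-treated plots with the outcome: 187 − 120 = 67
insecticide-treated plots without the outcome: 400 − 67 = 333
untreated plots without the outcome: 250 − 120 = 130
OR = (67 × 130) / (333 × 120) = 8710/39960 ≈ 0.22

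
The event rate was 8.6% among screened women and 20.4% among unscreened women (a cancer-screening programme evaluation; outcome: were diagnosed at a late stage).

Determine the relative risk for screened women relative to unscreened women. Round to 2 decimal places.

RR = 0.0860 / 0.2040 = 0.42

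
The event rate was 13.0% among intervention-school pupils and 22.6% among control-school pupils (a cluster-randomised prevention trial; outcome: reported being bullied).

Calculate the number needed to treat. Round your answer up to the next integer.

11

absolute risk difference = 0.096000
1 / 0.096000 = 10.417 → round up → 11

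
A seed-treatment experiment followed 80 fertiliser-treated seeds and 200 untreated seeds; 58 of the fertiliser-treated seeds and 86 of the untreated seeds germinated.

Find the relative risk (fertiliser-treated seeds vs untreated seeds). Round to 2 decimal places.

RR = 1.69

risk, fertiliser-treated seeds = 58/80 = 0.7250
risk, untreated seeds = 86/200 = 0.4300
RR = 0.7250 / 0.4300 = 1.69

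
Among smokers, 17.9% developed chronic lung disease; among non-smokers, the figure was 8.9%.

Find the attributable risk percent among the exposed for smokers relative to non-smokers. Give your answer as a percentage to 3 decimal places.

AR% = (0.1790 − 0.0890) / 0.1790 = 0.5028 → 50.279%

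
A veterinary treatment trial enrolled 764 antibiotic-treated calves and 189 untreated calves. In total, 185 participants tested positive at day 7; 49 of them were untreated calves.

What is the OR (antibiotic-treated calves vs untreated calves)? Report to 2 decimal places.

antibiotic-treated calves with the outcome: 185 − 49 = 136
antibiotic-treated calves without the outcome: 764 − 136 = 628
untreated calves without the outcome: 189 − 49 = 140
OR = (136 × 140) / (628 × 49) = 19040/30772 ≈ 0.62

OR = 0.62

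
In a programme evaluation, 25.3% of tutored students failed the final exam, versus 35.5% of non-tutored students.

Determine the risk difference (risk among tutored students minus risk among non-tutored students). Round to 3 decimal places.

risk difference = 0.2530 − 0.3550 = -0.102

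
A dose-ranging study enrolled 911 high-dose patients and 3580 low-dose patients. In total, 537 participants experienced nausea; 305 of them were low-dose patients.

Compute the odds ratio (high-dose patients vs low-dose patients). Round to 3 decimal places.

3.669

high-dose patients with the outcome: 537 − 305 = 232
high-dose patients without the outcome: 911 − 232 = 679
low-dose patients without the outcome: 3580 − 305 = 3275
OR = (232 × 3275) / (679 × 305) = 759800/207095 ≈ 3.669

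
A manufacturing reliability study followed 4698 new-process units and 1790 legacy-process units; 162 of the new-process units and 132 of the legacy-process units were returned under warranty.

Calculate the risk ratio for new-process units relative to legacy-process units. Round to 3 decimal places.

RR = 0.468

risk, new-process units = 162/4698 = 0.03448
risk, legacy-process units = 132/1790 = 0.07374
RR = 0.03448 / 0.07374 = 0.468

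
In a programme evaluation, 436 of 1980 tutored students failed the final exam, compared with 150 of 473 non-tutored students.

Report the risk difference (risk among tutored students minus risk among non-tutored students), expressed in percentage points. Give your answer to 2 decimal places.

risk, tutored students = 436/1980 = 0.2202
risk, non-tutored students = 150/473 = 0.3171
risk difference = 0.2202 − 0.3171 = -0.0969 → -9.69 percentage points

-9.69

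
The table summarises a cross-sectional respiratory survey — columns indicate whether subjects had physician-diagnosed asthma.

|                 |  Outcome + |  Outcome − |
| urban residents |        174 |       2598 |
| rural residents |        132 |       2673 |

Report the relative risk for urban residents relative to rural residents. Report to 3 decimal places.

RR: 1.334

risk, urban residents = 174/2772 = 0.06277
risk, rural residents = 132/2805 = 0.04706
RR = 0.06277 / 0.04706 = 1.334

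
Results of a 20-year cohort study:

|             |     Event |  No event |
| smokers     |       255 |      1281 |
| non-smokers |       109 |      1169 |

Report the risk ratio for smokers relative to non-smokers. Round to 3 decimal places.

risk, smokers = 255/1536 = 0.1660
risk, non-smokers = 109/1278 = 0.0853
RR = 0.1660 / 0.0853 = 1.946

1.946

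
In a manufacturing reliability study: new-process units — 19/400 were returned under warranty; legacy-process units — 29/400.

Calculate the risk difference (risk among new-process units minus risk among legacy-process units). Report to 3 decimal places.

RD = -0.025

risk, new-process units = 19/400 = 0.04750
risk, legacy-process units = 29/400 = 0.07250
risk difference = 0.04750 − 0.07250 = -0.025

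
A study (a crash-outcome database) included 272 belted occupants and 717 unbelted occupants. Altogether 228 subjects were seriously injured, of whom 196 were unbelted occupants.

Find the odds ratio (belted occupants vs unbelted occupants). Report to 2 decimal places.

belted occupants with the outcome: 228 − 196 = 32
belted occupants without the outcome: 272 − 32 = 240
unbelted occupants without the outcome: 717 − 196 = 521
OR = (32 × 521) / (240 × 196) = 16672/47040 ≈ 0.35

OR: 0.35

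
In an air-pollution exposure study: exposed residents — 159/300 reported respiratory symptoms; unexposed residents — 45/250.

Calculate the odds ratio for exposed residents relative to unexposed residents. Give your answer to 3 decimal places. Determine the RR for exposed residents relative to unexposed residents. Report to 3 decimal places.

OR = 5.137; RR = 2.944

OR = (159 × 205) / (141 × 45) = 32595/6345 ≈ 5.137
risk, exposed residents = 159/300 = 0.5300
risk, unexposed residents = 45/250 = 0.1800
RR = 0.5300 / 0.1800 = 2.944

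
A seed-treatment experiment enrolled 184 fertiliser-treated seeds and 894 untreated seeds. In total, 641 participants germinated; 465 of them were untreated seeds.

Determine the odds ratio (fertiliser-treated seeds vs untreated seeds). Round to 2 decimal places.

OR ≈ 20.30

fertiliser-treated seeds with the outcome: 641 − 465 = 176
fertiliser-treated seeds without the outcome: 184 − 176 = 8
untreated seeds without the outcome: 894 − 465 = 429
OR = (176 × 429) / (8 × 465) = 75504/3720 ≈ 20.30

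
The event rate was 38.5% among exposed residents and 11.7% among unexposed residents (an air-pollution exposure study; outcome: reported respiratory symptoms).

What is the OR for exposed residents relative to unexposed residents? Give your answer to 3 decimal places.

OR ≈ 4.725

odds, exposed residents = 0.3850/0.6150 = 0.6260
odds, unexposed residents = 0.1170/0.8830 = 0.1325
OR = 0.6260 / 0.1325 = 4.725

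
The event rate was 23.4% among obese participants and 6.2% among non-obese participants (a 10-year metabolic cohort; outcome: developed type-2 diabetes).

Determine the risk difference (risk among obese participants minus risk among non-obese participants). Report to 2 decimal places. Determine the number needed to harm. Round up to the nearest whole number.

RD = 0.17; NNH = 6

risk difference = 0.2340 − 0.0620 = 0.17
absolute risk difference = 0.172000
1 / 0.172000 = 5.814 → round up → 6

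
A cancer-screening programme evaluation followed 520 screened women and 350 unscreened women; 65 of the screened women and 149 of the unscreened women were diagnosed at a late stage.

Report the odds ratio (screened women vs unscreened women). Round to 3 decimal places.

OR ≈ 0.193

odds, screened women = 65/455 = 0.1429
odds, unscreened women = 149/201 = 0.7413
OR = 0.1429 / 0.7413 = 0.193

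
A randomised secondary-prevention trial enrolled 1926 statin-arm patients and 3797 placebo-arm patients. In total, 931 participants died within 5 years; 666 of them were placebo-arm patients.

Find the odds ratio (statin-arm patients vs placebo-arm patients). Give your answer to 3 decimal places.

statin-arm patients with the outcome: 931 − 666 = 265
statin-arm patients without the outcome: 1926 − 265 = 1661
placebo-arm patients without the outcome: 3797 − 666 = 3131
OR = (265 × 3131) / (1661 × 666) = 829715/1106226 ≈ 0.750

0.750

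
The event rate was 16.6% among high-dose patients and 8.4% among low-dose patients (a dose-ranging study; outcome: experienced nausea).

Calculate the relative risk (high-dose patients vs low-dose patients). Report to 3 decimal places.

RR = 0.1660 / 0.0840 = 1.976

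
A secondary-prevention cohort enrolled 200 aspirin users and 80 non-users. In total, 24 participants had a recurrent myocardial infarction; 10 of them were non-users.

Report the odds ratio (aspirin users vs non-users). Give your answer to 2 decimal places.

OR ≈ 0.53

aspirin users with the outcome: 24 − 10 = 14
aspirin users without the outcome: 200 − 14 = 186
non-users without the outcome: 80 − 10 = 70
OR = (14 × 70) / (186 × 10) = 980/1860 ≈ 0.53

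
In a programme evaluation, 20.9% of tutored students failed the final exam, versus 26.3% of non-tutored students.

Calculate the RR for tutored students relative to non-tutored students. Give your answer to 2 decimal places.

RR = 0.2090 / 0.2630 = 0.79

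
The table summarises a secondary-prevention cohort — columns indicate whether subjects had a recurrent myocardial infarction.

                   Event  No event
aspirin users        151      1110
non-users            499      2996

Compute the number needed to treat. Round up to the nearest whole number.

risk, aspirin users = 151/1261 = 0.119746
risk, non-users = 499/3495 = 0.142775
absolute risk difference = 0.023029
1 / 0.023029 = 43.424 → round up → 44

NNT: 44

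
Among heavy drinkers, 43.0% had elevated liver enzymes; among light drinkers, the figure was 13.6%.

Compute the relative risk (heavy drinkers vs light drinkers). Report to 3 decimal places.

RR = 0.4300 / 0.1360 = 3.162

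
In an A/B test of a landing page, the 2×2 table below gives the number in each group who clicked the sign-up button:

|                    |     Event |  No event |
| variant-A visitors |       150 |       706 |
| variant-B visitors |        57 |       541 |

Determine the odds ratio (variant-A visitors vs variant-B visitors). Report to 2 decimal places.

OR = (150 × 541) / (706 × 57) = 81150/40242 ≈ 2.02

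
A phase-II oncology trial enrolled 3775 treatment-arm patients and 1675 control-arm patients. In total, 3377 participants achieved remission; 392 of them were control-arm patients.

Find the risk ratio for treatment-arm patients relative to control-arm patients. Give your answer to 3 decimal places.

RR: 3.379

treatment-arm patients with the outcome: 3377 − 392 = 2985
treatment-arm patients without the outcome: 3775 − 2985 = 790
control-arm patients without the outcome: 1675 − 392 = 1283
risk, treatment-arm patients = 2985/3775 = 0.7907
risk, control-arm patients = 392/1675 = 0.2340
RR = 0.7907 / 0.2340 = 3.379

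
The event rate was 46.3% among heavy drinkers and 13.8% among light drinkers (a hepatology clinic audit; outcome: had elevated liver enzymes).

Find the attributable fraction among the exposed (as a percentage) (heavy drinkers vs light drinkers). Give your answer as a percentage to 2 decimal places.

AR% = (0.4630 − 0.1380) / 0.4630 = 0.7019 → 70.19%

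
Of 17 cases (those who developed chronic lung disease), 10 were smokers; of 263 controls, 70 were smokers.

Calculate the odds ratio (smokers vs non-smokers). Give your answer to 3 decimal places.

3.939

odds, smokers = 10/70 = 0.14286
odds, non-smokers = 7/193 = 0.03627
OR = 0.14286 / 0.03627 = 3.939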